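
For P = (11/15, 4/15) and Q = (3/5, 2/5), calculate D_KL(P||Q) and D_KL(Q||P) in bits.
D_KL(P||Q) = 0.0563, D_KL(Q||P) = 0.0603

KL divergence is not symmetric: D_KL(P||Q) ≠ D_KL(Q||P) in general.

D_KL(P||Q) = 0.0563 bits
D_KL(Q||P) = 0.0603 bits

No, they are not equal!

This asymmetry is why KL divergence is not a true distance metric.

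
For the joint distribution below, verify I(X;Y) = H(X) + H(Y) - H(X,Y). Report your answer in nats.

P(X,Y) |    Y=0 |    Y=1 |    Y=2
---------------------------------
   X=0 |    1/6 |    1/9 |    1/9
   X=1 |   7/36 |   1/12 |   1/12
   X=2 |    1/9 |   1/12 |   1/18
I(X;Y) = 0.0071 nats

Mutual information has multiple equivalent forms:
- I(X;Y) = H(X) - H(X|Y)
- I(X;Y) = H(Y) - H(Y|X)
- I(X;Y) = H(X) + H(Y) - H(X,Y)

Computing all quantities:
H(X) = 1.0817, H(Y) = 1.0567, H(X,Y) = 2.1313
H(X|Y) = 1.0746, H(Y|X) = 1.0496

Verification:
H(X) - H(X|Y) = 1.0817 - 1.0746 = 0.0071
H(Y) - H(Y|X) = 1.0567 - 1.0496 = 0.0071
H(X) + H(Y) - H(X,Y) = 1.0817 + 1.0567 - 2.1313 = 0.0071

All forms give I(X;Y) = 0.0071 nats. ✓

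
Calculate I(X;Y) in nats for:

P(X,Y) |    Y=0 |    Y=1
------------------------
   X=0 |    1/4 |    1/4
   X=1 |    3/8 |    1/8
0.0338 nats

Mutual information: I(X;Y) = H(X) + H(Y) - H(X,Y)

Marginals:
P(X) = (1/2, 1/2), H(X) = 0.6931 nats
P(Y) = (5/8, 3/8), H(Y) = 0.6616 nats

Joint entropy: H(X,Y) = 1.3209 nats

I(X;Y) = 0.6931 + 0.6616 - 1.3209 = 0.0338 nats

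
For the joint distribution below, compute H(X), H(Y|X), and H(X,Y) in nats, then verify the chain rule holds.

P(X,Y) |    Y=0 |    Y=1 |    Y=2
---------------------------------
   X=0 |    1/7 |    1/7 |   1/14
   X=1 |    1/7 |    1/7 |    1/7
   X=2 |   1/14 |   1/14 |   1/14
H(X,Y) = 2.1440, H(X) = 1.0609, H(Y|X) = 1.0830 (all in nats)

Chain rule: H(X,Y) = H(X) + H(Y|X)

Left side — joint entropy directly:
H(X,Y) = -Σ p(x,y) log p(x,y) = 2.1440 nats

Right side — compute H(Y|X) from the conditional distributions:
P(X) = (5/14, 3/7, 3/14), so H(X) = 1.0609 nats
H(Y|X) = Σ_x P(X=x) · H(Y|X=x):
  P(Y|X=0) = (2/5, 2/5, 1/5), H(Y|X=0) = 1.0549, weight P(X=0) = 5/14
  P(Y|X=1) = (1/3, 1/3, 1/3), H(Y|X=1) = 1.0986, weight P(X=1) = 3/7
  P(Y|X=2) = (1/3, 1/3, 1/3), H(Y|X=2) = 1.0986, weight P(X=2) = 3/14
H(Y|X) = 1.0830 nats

H(X) + H(Y|X) = 1.0609 + 1.0830 = 2.1440 nats

Both sides equal 2.1440 nats. ✓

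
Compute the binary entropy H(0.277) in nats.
0.5901 nats

The binary entropy function is:
H(p) = -p log(p) - (1-p) log(1-p)

H(0.277) = -0.277 × log_e(0.277) - 0.723 × log_e(0.723)
H(0.277) = 0.5901 nats

Note: Binary entropy is maximized at p=0.5 (H=1 bit) and minimized at p=0 or p=1 (H=0).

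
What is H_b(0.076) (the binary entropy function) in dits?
0.1168 dits

The binary entropy function is:
H(p) = -p log(p) - (1-p) log(1-p)

H(0.076) = -0.076 × log_10(0.076) - 0.924 × log_10(0.924)
H(0.076) = 0.1168 dits

Note: Binary entropy is maximized at p=0.5 (H=1 bit) and minimized at p=0 or p=1 (H=0).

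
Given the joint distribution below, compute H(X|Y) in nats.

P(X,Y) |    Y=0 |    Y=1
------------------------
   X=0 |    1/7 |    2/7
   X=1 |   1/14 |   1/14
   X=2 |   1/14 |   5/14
0.9709 nats

Using the chain rule: H(X|Y) = H(X,Y) - H(Y)

First, compute H(X,Y) = 1.5692 nats

Marginal P(Y) = (2/7, 5/7)
H(Y) = 0.5983 nats

H(X|Y) = H(X,Y) - H(Y) = 1.5692 - 0.5983 = 0.9709 nats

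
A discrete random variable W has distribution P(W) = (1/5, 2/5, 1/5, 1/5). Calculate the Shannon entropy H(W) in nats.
1.3322 nats

Shannon entropy is H(X) = -Σ p(x) log p(x).

For P = (1/5, 2/5, 1/5, 1/5):
H = -1/5 × log_e(1/5) -2/5 × log_e(2/5) -1/5 × log_e(1/5) -1/5 × log_e(1/5)
H = 1.3322 nats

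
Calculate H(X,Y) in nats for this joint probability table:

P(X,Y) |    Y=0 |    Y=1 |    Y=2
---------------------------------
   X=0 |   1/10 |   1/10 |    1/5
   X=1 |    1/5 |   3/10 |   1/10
1.6957 nats

Joint entropy is H(X,Y) = -Σ_{x,y} p(x,y) log p(x,y).

Summing over all non-zero entries:
H(X,Y) = -[1/10·log_e(1/10) + 1/10·log_e(1/10) + 1/5·log_e(1/5) + 1/5·log_e(1/5) + 3/10·log_e(3/10) + 1/10·log_e(1/10)]
H(X,Y) = 1.6957 nats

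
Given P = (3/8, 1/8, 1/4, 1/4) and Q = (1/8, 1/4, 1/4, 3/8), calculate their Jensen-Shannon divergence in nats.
0.0496 nats

Jensen-Shannon divergence is:
JSD(P||Q) = 0.5 × D_KL(P||M) + 0.5 × D_KL(Q||M)
where M = 0.5 × (P + Q) is the mixture distribution.

M = 0.5 × (3/8, 1/8, 1/4, 1/4) + 0.5 × (1/8, 1/4, 1/4, 3/8) = (1/4, 3/16, 1/4, 5/16)

D_KL(P||M) = 0.0456 nats
D_KL(Q||M) = 0.0536 nats

JSD(P||Q) = 0.5 × 0.0456 + 0.5 × 0.0536 = 0.0496 nats

Unlike KL divergence, JSD is symmetric and bounded: 0 ≤ JSD ≤ log(2).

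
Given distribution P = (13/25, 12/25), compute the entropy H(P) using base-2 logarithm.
0.9988 bits

Shannon entropy is H(X) = -Σ p(x) log p(x).

For P = (13/25, 12/25):
H = -13/25 × log_2(13/25) -12/25 × log_2(12/25)
H = 0.9988 bits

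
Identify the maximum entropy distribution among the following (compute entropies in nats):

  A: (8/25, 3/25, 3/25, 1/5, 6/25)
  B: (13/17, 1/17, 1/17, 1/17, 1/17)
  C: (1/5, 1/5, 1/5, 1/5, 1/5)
C

For a discrete distribution over n outcomes, entropy is maximized by the uniform distribution.

Computing entropies:
H(A) = 1.5379 nats
H(B) = 0.8718 nats
H(C) = 1.6094 nats

The uniform distribution (where all probabilities equal 1/5) achieves the maximum entropy of log_e(5) = 1.6094 nats.

Distribution C has the highest entropy.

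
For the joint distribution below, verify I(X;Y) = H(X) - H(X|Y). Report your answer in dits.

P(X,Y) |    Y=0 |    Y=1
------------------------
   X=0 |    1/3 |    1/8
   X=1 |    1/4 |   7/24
I(X;Y) = 0.0160 dits

Mutual information has multiple equivalent forms:
- I(X;Y) = H(X) - H(X|Y)
- I(X;Y) = H(Y) - H(Y|X)
- I(X;Y) = H(X) + H(Y) - H(X,Y)

Computing all quantities:
H(X) = 0.2995, H(Y) = 0.2950, H(X,Y) = 0.5785
H(X|Y) = 0.2835, H(Y|X) = 0.2790

Verification:
H(X) - H(X|Y) = 0.2995 - 0.2835 = 0.0160
H(Y) - H(Y|X) = 0.2950 - 0.2790 = 0.0160
H(X) + H(Y) - H(X,Y) = 0.2995 + 0.2950 - 0.5785 = 0.0160

All forms give I(X;Y) = 0.0160 dits. ✓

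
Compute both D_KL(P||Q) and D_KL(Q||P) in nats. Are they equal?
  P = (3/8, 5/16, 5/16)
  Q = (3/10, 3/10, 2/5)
D_KL(P||Q) = 0.0193, D_KL(Q||P) = 0.0196

KL divergence is not symmetric: D_KL(P||Q) ≠ D_KL(Q||P) in general.

D_KL(P||Q) = 0.0193 nats
D_KL(Q||P) = 0.0196 nats

No, they are not equal!

This asymmetry is why KL divergence is not a true distance metric.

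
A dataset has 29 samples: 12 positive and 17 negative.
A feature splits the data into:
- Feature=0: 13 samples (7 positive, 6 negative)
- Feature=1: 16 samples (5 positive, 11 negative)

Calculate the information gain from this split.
0.0377 bits

Information Gain = H(Y) - H(Y|Feature)

Before split:
P(positive) = 12/29 = 0.4138
H(Y) = 0.9784 bits

After split:
Feature=0: H = 0.9957 bits (weight = 13/29)
Feature=1: H = 0.8960 bits (weight = 16/29)
H(Y|Feature) = (13/29)×0.9957 + (16/29)×0.8960 = 0.9407 bits

Information Gain = 0.9784 - 0.9407 = 0.0377 bits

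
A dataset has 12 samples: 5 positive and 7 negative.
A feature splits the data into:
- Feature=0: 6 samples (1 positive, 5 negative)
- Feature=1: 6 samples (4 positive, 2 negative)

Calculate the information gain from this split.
0.1957 bits

Information Gain = H(Y) - H(Y|Feature)

Before split:
P(positive) = 5/12 = 0.4167
H(Y) = 0.9799 bits

After split:
Feature=0: H = 0.6500 bits (weight = 6/12)
Feature=1: H = 0.9183 bits (weight = 6/12)
H(Y|Feature) = (6/12)×0.6500 + (6/12)×0.9183 = 0.7842 bits

Information Gain = 0.9799 - 0.7842 = 0.1957 bits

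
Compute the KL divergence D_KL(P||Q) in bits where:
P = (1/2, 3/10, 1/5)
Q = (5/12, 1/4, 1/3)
0.0630 bits

KL divergence: D_KL(P||Q) = Σ p(x) log(p(x)/q(x))

Computing term by term:
  x=0: 1/2 × log_2[(1/2)/(5/12)] = 1/2 × 0.2630 = 0.1315
  x=1: 3/10 × log_2[(3/10)/(1/4)] = 3/10 × 0.2630 = 0.0789
  x=2: 1/5 × log_2[(1/5)/(1/3)] = 1/5 × -0.7370 = -0.1474

D_KL(P||Q) = 0.0630 bits

Note: KL divergence is always non-negative and equals 0 iff P = Q.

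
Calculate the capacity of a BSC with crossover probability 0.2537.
0.1829 bits

For a binary symmetric channel (BSC) with error probability p:
Capacity C = 1 - H(p) bits per symbol

where H(p) = -p log₂(p) - (1-p) log₂(1-p) is the binary entropy function.

H(0.2537) = 0.8171 bits
C = 1 - 0.8171 = 0.1829 bits per symbol

This means we can reliably transmit up to 0.1829 bits of information per channel use.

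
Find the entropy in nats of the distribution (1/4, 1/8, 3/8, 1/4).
1.3209 nats

Shannon entropy is H(X) = -Σ p(x) log p(x).

For P = (1/4, 1/8, 3/8, 1/4):
H = -1/4 × log_e(1/4) -1/8 × log_e(1/8) -3/8 × log_e(3/8) -1/4 × log_e(1/4)
H = 1.3209 nats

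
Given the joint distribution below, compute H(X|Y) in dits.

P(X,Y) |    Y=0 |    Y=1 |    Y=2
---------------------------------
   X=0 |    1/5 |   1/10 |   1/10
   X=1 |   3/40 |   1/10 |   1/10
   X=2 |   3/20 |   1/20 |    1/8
0.4586 dits

Using the chain rule: H(X|Y) = H(X,Y) - H(Y)

First, compute H(X,Y) = 0.9257 dits

Marginal P(Y) = (17/40, 1/4, 13/40)
H(Y) = 0.4671 dits

H(X|Y) = H(X,Y) - H(Y) = 0.9257 - 0.4671 = 0.4586 dits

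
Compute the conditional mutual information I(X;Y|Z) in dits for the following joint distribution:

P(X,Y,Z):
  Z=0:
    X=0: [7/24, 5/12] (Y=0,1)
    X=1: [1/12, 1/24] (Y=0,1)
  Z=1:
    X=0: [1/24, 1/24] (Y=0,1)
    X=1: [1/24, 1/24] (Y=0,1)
0.0061 dits

Conditional mutual information: I(X;Y|Z) = H(X|Z) + H(Y|Z) - H(X,Y|Z)

H(Z) = 0.1957
H(X,Z) = 0.3988 → H(X|Z) = 0.2032
H(Y,Z) = 0.4949 → H(Y|Z) = 0.2992
H(X,Y,Z) = 0.6920 → H(X,Y|Z) = 0.4963

I(X;Y|Z) = 0.2032 + 0.2992 - 0.4963 = 0.0061 dits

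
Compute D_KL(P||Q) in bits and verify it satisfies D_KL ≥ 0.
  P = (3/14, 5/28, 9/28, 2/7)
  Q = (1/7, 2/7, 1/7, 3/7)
0.2132 bits

KL divergence satisfies the Gibbs inequality: D_KL(P||Q) ≥ 0 for all distributions P, Q.

D_KL(P||Q) = Σ p(x) log(p(x)/q(x))
Term by term:
  x=0: 3/14 × log_2[(3/14)/(1/7)] = 0.1253
  x=1: 5/28 × log_2[(5/28)/(2/7)] = -0.1211
  x=2: 9/28 × log_2[(9/28)/(1/7)] = 0.3760
  x=3: 2/7 × log_2[(2/7)/(3/7)] = -0.1671
D_KL(P||Q) = 0.2132 bits

D_KL(P||Q) = 0.2132 ≥ 0 ✓

This non-negativity is a fundamental property: relative entropy cannot be negative because it measures how different Q is from P.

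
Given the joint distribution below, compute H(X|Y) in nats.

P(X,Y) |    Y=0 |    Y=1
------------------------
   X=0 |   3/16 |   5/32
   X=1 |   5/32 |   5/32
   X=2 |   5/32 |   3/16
1.0948 nats

Using the chain rule: H(X|Y) = H(X,Y) - H(Y)

First, compute H(X,Y) = 1.7879 nats

Marginal P(Y) = (1/2, 1/2)
H(Y) = 0.6931 nats

H(X|Y) = H(X,Y) - H(Y) = 1.7879 - 0.6931 = 1.0948 nats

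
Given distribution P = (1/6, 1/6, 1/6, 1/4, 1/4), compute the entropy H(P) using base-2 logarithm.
2.2925 bits

Shannon entropy is H(X) = -Σ p(x) log p(x).

For P = (1/6, 1/6, 1/6, 1/4, 1/4):
H = -1/6 × log_2(1/6) -1/6 × log_2(1/6) -1/6 × log_2(1/6) -1/4 × log_2(1/4) -1/4 × log_2(1/4)
H = 2.2925 bits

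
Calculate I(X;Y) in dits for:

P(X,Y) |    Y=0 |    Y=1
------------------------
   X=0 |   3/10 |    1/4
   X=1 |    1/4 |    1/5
0.0000 dits

Mutual information: I(X;Y) = H(X) + H(Y) - H(X,Y)

Marginals:
P(X) = (11/20, 9/20), H(X) = 0.2989 dits
P(Y) = (11/20, 9/20), H(Y) = 0.2989 dits

Joint entropy: H(X,Y) = 0.5977 dits

I(X;Y) = 0.2989 + 0.2989 - 0.5977 = 0.0000 dits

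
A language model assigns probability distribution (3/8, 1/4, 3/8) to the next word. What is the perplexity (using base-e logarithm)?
2.9512

Perplexity is e^H (or exp(H) for natural log).

First, H = -Σ p log p = 1.0822 nats
Perplexity = e^1.0822 = 2.9512

Interpretation: The model's uncertainty is equivalent to choosing uniformly among 3.0 options.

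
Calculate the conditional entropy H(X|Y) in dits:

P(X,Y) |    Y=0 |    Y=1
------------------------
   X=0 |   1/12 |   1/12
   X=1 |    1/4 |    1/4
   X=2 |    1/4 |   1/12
0.4264 dits

Using the chain rule: H(X|Y) = H(X,Y) - H(Y)

First, compute H(X,Y) = 0.7213 dits

Marginal P(Y) = (7/12, 5/12)
H(Y) = 0.2950 dits

H(X|Y) = H(X,Y) - H(Y) = 0.7213 - 0.2950 = 0.4264 dits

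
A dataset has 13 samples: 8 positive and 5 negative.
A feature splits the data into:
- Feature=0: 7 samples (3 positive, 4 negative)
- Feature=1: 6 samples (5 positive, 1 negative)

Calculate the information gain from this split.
0.1307 bits

Information Gain = H(Y) - H(Y|Feature)

Before split:
P(positive) = 8/13 = 0.6154
H(Y) = 0.9612 bits

After split:
Feature=0: H = 0.9852 bits (weight = 7/13)
Feature=1: H = 0.6500 bits (weight = 6/13)
H(Y|Feature) = (7/13)×0.9852 + (6/13)×0.6500 = 0.8305 bits

Information Gain = 0.9612 - 0.8305 = 0.1307 bits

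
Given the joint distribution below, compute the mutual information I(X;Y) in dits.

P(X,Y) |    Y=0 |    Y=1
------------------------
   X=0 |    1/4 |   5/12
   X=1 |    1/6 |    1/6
0.0031 dits

Mutual information: I(X;Y) = H(X) + H(Y) - H(X,Y)

Marginals:
P(X) = (2/3, 1/3), H(X) = 0.2764 dits
P(Y) = (5/12, 7/12), H(Y) = 0.2950 dits

Joint entropy: H(X,Y) = 0.5683 dits

I(X;Y) = 0.2764 + 0.2950 - 0.5683 = 0.0031 dits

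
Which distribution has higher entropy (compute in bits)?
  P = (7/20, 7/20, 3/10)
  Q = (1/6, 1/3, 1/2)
P

Computing entropies in bits:
H(P) = 1.5813
H(Q) = 1.4591

Distribution P has higher entropy.

Intuition: The distribution closer to uniform (more spread out) has higher entropy.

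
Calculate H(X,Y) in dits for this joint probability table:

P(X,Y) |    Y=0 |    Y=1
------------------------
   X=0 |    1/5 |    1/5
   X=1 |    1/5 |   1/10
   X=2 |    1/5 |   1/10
0.7592 dits

Joint entropy is H(X,Y) = -Σ_{x,y} p(x,y) log p(x,y).

Summing over all non-zero entries:
H(X,Y) = -[1/5·log_10(1/5) + 1/5·log_10(1/5) + 1/5·log_10(1/5) + 1/10·log_10(1/10) + 1/5·log_10(1/5) + 1/10·log_10(1/10)]
H(X,Y) = 0.7592 dits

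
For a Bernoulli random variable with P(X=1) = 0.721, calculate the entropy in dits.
0.2571 dits

The binary entropy function is:
H(p) = -p log(p) - (1-p) log(1-p)

H(0.721) = -0.721 × log_10(0.721) - 0.279 × log_10(0.279)
H(0.721) = 0.2571 dits

Note: Binary entropy is maximized at p=0.5 (H=1 bit) and minimized at p=0 or p=1 (H=0).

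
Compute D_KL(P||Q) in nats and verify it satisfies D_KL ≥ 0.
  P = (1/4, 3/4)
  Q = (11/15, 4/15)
0.5065 nats

KL divergence satisfies the Gibbs inequality: D_KL(P||Q) ≥ 0 for all distributions P, Q.

D_KL(P||Q) = Σ p(x) log(p(x)/q(x))
Term by term:
  x=0: 1/4 × log_e[(1/4)/(11/15)] = -0.2690
  x=1: 3/4 × log_e[(3/4)/(4/15)] = 0.7756
D_KL(P||Q) = 0.5065 nats

D_KL(P||Q) = 0.5065 ≥ 0 ✓

This non-negativity is a fundamental property: relative entropy cannot be negative because it measures how different Q is from P.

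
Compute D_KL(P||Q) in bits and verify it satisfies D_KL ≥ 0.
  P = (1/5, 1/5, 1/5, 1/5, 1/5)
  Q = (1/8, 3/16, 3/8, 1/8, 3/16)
0.1271 bits

KL divergence satisfies the Gibbs inequality: D_KL(P||Q) ≥ 0 for all distributions P, Q.

D_KL(P||Q) = Σ p(x) log(p(x)/q(x))
Term by term:
  x=0: 1/5 × log_2[(1/5)/(1/8)] = 0.1356
  x=1: 1/5 × log_2[(1/5)/(3/16)] = 0.0186
  x=2: 1/5 × log_2[(1/5)/(3/8)] = -0.1814
  x=3: 1/5 × log_2[(1/5)/(1/8)] = 0.1356
  x=4: 1/5 × log_2[(1/5)/(3/16)] = 0.0186
D_KL(P||Q) = 0.1271 bits

D_KL(P||Q) = 0.1271 ≥ 0 ✓

This non-negativity is a fundamental property: relative entropy cannot be negative because it measures how different Q is from P.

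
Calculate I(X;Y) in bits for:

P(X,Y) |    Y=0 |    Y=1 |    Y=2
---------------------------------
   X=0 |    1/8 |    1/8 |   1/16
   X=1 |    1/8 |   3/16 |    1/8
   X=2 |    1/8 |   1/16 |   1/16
0.0296 bits

Mutual information: I(X;Y) = H(X) + H(Y) - H(X,Y)

Marginals:
P(X) = (5/16, 7/16, 1/4), H(X) = 1.5462 bits
P(Y) = (3/8, 3/8, 1/4), H(Y) = 1.5613 bits

Joint entropy: H(X,Y) = 3.0778 bits

I(X;Y) = 1.5462 + 1.5613 - 3.0778 = 0.0296 bits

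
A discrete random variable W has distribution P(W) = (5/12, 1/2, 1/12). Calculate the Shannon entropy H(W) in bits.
1.3250 bits

Shannon entropy is H(X) = -Σ p(x) log p(x).

For P = (5/12, 1/2, 1/12):
H = -5/12 × log_2(5/12) -1/2 × log_2(1/2) -1/12 × log_2(1/12)
H = 1.3250 bits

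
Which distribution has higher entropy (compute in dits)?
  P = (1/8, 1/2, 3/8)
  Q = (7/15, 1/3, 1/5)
Q

Computing entropies in dits:
H(P) = 0.4231
H(Q) = 0.4533

Distribution Q has higher entropy.

Intuition: The distribution closer to uniform (more spread out) has higher entropy.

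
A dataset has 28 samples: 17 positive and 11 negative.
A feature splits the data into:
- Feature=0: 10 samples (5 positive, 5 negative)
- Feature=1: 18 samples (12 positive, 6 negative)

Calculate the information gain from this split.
0.0191 bits

Information Gain = H(Y) - H(Y|Feature)

Before split:
P(positive) = 17/28 = 0.6071
H(Y) = 0.9666 bits

After split:
Feature=0: H = 1.0000 bits (weight = 10/28)
Feature=1: H = 0.9183 bits (weight = 18/28)
H(Y|Feature) = (10/28)×1.0000 + (18/28)×0.9183 = 0.9475 bits

Information Gain = 0.9666 - 0.9475 = 0.0191 bits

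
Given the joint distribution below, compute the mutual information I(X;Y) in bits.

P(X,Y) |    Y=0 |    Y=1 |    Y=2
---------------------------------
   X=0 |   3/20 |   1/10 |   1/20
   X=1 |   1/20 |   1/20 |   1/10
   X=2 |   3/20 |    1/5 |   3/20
0.0581 bits

Mutual information: I(X;Y) = H(X) + H(Y) - H(X,Y)

Marginals:
P(X) = (3/10, 1/5, 1/2), H(X) = 1.4855 bits
P(Y) = (7/20, 7/20, 3/10), H(Y) = 1.5813 bits

Joint entropy: H(X,Y) = 3.0087 bits

I(X;Y) = 1.4855 + 1.5813 - 3.0087 = 0.0581 bits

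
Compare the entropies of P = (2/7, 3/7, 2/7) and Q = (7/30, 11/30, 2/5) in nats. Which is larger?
P

Computing entropies in nats:
H(P) = 1.0790
H(Q) = 1.0740

Distribution P has higher entropy.

Intuition: The distribution closer to uniform (more spread out) has higher entropy.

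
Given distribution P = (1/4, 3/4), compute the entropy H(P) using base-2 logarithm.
0.8113 bits

Shannon entropy is H(X) = -Σ p(x) log p(x).

For P = (1/4, 3/4):
H = -1/4 × log_2(1/4) -3/4 × log_2(3/4)
H = 0.8113 bits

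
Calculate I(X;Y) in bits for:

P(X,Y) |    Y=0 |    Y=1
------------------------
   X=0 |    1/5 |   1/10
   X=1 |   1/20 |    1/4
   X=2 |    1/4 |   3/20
0.1477 bits

Mutual information: I(X;Y) = H(X) + H(Y) - H(X,Y)

Marginals:
P(X) = (3/10, 3/10, 2/5), H(X) = 1.5710 bits
P(Y) = (1/2, 1/2), H(Y) = 1.0000 bits

Joint entropy: H(X,Y) = 2.4232 bits

I(X;Y) = 1.5710 + 1.0000 - 2.4232 = 0.1477 bits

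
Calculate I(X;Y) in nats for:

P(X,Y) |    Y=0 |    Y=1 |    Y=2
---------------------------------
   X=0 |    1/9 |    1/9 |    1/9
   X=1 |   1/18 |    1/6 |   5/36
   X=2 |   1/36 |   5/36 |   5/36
0.0331 nats

Mutual information: I(X;Y) = H(X) + H(Y) - H(X,Y)

Marginals:
P(X) = (1/3, 13/36, 11/36), H(X) = 1.0963 nats
P(Y) = (7/36, 5/12, 7/18), H(Y) = 1.0505 nats

Joint entropy: H(X,Y) = 2.1137 nats

I(X;Y) = 1.0963 + 1.0505 - 2.1137 = 0.0331 nats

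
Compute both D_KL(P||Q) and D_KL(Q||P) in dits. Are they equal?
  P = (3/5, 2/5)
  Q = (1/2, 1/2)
D_KL(P||Q) = 0.0087, D_KL(Q||P) = 0.0089

KL divergence is not symmetric: D_KL(P||Q) ≠ D_KL(Q||P) in general.

D_KL(P||Q) = 0.0087 dits
D_KL(Q||P) = 0.0089 dits

No, they are not equal!

This asymmetry is why KL divergence is not a true distance metric.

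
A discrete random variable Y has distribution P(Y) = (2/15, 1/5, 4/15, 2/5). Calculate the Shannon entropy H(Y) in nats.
1.3095 nats

Shannon entropy is H(X) = -Σ p(x) log p(x).

For P = (2/15, 1/5, 4/15, 2/5):
H = -2/15 × log_e(2/15) -1/5 × log_e(1/5) -4/15 × log_e(4/15) -2/5 × log_e(2/5)
H = 1.3095 nats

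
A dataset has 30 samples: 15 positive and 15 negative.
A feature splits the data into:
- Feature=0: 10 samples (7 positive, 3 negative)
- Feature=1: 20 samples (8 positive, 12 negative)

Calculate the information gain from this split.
0.0589 bits

Information Gain = H(Y) - H(Y|Feature)

Before split:
P(positive) = 15/30 = 0.5000
H(Y) = 1.0000 bits

After split:
Feature=0: H = 0.8813 bits (weight = 10/30)
Feature=1: H = 0.9710 bits (weight = 20/30)
H(Y|Feature) = (10/30)×0.8813 + (20/30)×0.9710 = 0.9411 bits

Information Gain = 1.0000 - 0.9411 = 0.0589 bits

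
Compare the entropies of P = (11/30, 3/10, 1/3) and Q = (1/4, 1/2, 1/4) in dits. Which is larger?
P

Computing entropies in dits:
H(P) = 0.4757
H(Q) = 0.4515

Distribution P has higher entropy.

Intuition: The distribution closer to uniform (more spread out) has higher entropy.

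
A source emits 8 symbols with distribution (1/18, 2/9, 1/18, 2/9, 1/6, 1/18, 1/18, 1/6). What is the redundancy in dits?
0.0744 dits

Redundancy measures how far a source is from maximum entropy:
R = H_max - H(X)

Maximum entropy for 8 symbols: H_max = log_10(8) = 0.9031 dits
Actual entropy: H(X) = 0.8286 dits
Redundancy: R = 0.9031 - 0.8286 = 0.0744 dits

This redundancy represents potential for compression: the source could be compressed by 0.0744 dits per symbol.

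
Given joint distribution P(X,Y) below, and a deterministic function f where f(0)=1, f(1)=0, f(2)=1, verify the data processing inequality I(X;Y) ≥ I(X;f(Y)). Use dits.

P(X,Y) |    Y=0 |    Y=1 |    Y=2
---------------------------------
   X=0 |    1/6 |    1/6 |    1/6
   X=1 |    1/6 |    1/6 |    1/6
I(X;Y) = 0.0000, I(X;f(Y)) = 0.0000, inequality holds: 0.0000 ≥ 0.0000

Data Processing Inequality: For any Markov chain X → Y → Z, we have I(X;Y) ≥ I(X;Z).

Here Z = f(Y) is a deterministic function of Y, forming X → Y → Z.

Original I(X;Y) = 0.0000 dits

After applying f:
P(X,Z) where Z=f(Y):
- P(X,Z=0) = P(X,Y=1)
- P(X,Z=1) = P(X,Y=0) + P(X,Y=2)

I(X;Z) = I(X;f(Y)) = 0.0000 dits

Verification: 0.0000 ≥ 0.0000 ✓

Information cannot be created by processing; the function f can only lose information about X.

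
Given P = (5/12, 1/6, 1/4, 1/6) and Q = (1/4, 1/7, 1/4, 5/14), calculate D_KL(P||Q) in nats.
0.1115 nats

KL divergence: D_KL(P||Q) = Σ p(x) log(p(x)/q(x))

Computing term by term:
  x=0: 5/12 × log_e[(5/12)/(1/4)] = 5/12 × 0.5108 = 0.2128
  x=1: 1/6 × log_e[(1/6)/(1/7)] = 1/6 × 0.1542 = 0.0257
  x=2: 1/4 × log_e[(1/4)/(1/4)] = 1/4 × 0.0000 = 0.0000
  x=3: 1/6 × log_e[(1/6)/(5/14)] = 1/6 × -0.7621 = -0.1270

D_KL(P||Q) = 0.1115 nats

Note: KL divergence is always non-negative and equals 0 iff P = Q.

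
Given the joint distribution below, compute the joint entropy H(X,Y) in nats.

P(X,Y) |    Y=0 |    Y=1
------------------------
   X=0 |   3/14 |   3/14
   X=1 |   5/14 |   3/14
1.3580 nats

Joint entropy is H(X,Y) = -Σ_{x,y} p(x,y) log p(x,y).

Summing over all non-zero entries:
H(X,Y) = -[3/14·log_e(3/14) + 3/14·log_e(3/14) + 5/14·log_e(5/14) + 3/14·log_e(3/14)]
H(X,Y) = 1.3580 nats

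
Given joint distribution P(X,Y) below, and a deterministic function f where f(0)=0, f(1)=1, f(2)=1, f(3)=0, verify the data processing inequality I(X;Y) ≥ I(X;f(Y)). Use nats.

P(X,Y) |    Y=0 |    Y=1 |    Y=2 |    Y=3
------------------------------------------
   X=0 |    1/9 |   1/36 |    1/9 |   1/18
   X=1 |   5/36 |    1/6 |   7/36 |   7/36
I(X;Y) = 0.0313, I(X;f(Y)) = 0.0018, inequality holds: 0.0313 ≥ 0.0018

Data Processing Inequality: For any Markov chain X → Y → Z, we have I(X;Y) ≥ I(X;Z).

Here Z = f(Y) is a deterministic function of Y, forming X → Y → Z.

Original I(X;Y) = 0.0313 nats

After applying f:
P(X,Z) where Z=f(Y):
- P(X,Z=0) = P(X,Y=0) + P(X,Y=3)
- P(X,Z=1) = P(X,Y=1) + P(X,Y=2)

I(X;Z) = I(X;f(Y)) = 0.0018 nats

Verification: 0.0313 ≥ 0.0018 ✓

Information cannot be created by processing; the function f can only lose information about X.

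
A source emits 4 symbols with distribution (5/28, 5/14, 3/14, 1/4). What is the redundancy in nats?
0.0343 nats

Redundancy measures how far a source is from maximum entropy:
R = H_max - H(X)

Maximum entropy for 4 symbols: H_max = log_e(4) = 1.3863 nats
Actual entropy: H(X) = 1.3520 nats
Redundancy: R = 1.3863 - 1.3520 = 0.0343 nats

This redundancy represents potential for compression: the source could be compressed by 0.0343 nats per symbol.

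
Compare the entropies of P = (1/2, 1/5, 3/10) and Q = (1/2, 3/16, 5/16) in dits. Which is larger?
P

Computing entropies in dits:
H(P) = 0.4472
H(Q) = 0.4447

Distribution P has higher entropy.

Intuition: The distribution closer to uniform (more spread out) has higher entropy.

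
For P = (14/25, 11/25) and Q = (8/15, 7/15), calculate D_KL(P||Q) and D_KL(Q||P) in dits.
D_KL(P||Q) = 0.0006, D_KL(Q||P) = 0.0006

KL divergence is not symmetric: D_KL(P||Q) ≠ D_KL(Q||P) in general.

D_KL(P||Q) = 0.0006 dits
D_KL(Q||P) = 0.0006 dits

In this case they happen to be equal (to 4 decimal places).

This asymmetry is why KL divergence is not a true distance metric.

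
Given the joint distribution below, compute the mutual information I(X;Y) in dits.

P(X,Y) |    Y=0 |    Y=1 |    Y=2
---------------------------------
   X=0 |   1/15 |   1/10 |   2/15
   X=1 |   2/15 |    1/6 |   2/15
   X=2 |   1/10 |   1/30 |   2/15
0.0162 dits

Mutual information: I(X;Y) = H(X) + H(Y) - H(X,Y)

Marginals:
P(X) = (3/10, 13/30, 4/15), H(X) = 0.4673 dits
P(Y) = (3/10, 3/10, 2/5), H(Y) = 0.4729 dits

Joint entropy: H(X,Y) = 0.9240 dits

I(X;Y) = 0.4673 + 0.4729 - 0.9240 = 0.0162 dits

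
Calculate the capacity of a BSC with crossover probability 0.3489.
0.0669 bits

For a binary symmetric channel (BSC) with error probability p:
Capacity C = 1 - H(p) bits per symbol

where H(p) = -p log₂(p) - (1-p) log₂(1-p) is the binary entropy function.

H(0.3489) = 0.9331 bits
C = 1 - 0.9331 = 0.0669 bits per symbol

This means we can reliably transmit up to 0.0669 bits of information per channel use.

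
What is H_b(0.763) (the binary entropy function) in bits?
0.7900 bits

The binary entropy function is:
H(p) = -p log(p) - (1-p) log(1-p)

H(0.763) = -0.763 × log_2(0.763) - 0.237 × log_2(0.237)
H(0.763) = 0.7900 bits

Note: Binary entropy is maximized at p=0.5 (H=1 bit) and minimized at p=0 or p=1 (H=0).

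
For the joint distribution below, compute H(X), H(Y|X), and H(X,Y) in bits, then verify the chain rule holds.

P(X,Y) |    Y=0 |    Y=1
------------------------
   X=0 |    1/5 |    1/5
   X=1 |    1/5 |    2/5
H(X,Y) = 1.9219, H(X) = 0.9710, H(Y|X) = 0.9510 (all in bits)

Chain rule: H(X,Y) = H(X) + H(Y|X)

Left side — joint entropy directly:
H(X,Y) = -Σ p(x,y) log p(x,y) = 1.9219 bits

Right side — compute H(Y|X) from the conditional distributions:
P(X) = (2/5, 3/5), so H(X) = 0.9710 bits
H(Y|X) = Σ_x P(X=x) · H(Y|X=x):
  P(Y|X=0) = (1/2, 1/2), H(Y|X=0) = 1.0000, weight P(X=0) = 2/5
  P(Y|X=1) = (1/3, 2/3), H(Y|X=1) = 0.9183, weight P(X=1) = 3/5
H(Y|X) = 0.9510 bits

H(X) + H(Y|X) = 0.9710 + 0.9510 = 1.9219 bits

Both sides equal 1.9219 bits. ✓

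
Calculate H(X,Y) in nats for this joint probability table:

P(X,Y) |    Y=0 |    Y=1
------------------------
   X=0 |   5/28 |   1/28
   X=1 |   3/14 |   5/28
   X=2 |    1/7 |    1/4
1.6889 nats

Joint entropy is H(X,Y) = -Σ_{x,y} p(x,y) log p(x,y).

Summing over all non-zero entries:
H(X,Y) = -[5/28·log_e(5/28) + 1/28·log_e(1/28) + 3/14·log_e(3/14) + 5/28·log_e(5/28) + 1/7·log_e(1/7) + 1/4·log_e(1/4)]
H(X,Y) = 1.6889 nats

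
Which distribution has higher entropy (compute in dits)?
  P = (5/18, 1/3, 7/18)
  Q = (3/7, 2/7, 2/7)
P

Computing entropies in dits:
H(P) = 0.4731
H(Q) = 0.4686

Distribution P has higher entropy.

Intuition: The distribution closer to uniform (more spread out) has higher entropy.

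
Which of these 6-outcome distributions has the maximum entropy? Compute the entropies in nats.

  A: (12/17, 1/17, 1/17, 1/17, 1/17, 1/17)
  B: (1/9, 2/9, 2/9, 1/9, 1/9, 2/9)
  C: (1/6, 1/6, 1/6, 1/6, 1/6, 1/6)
C

For a discrete distribution over n outcomes, entropy is maximized by the uniform distribution.

Computing entropies:
H(A) = 1.0792 nats
H(B) = 1.7351 nats
H(C) = 1.7918 nats

The uniform distribution (where all probabilities equal 1/6) achieves the maximum entropy of log_e(6) = 1.7918 nats.

Distribution C has the highest entropy.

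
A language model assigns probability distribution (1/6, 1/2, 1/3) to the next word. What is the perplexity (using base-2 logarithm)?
2.7495

Perplexity is 2^H (or exp(H) for natural log).

First, H = -Σ p log p = 1.4591 bits
Perplexity = 2^1.4591 = 2.7495

Interpretation: The model's uncertainty is equivalent to choosing uniformly among 2.7 options.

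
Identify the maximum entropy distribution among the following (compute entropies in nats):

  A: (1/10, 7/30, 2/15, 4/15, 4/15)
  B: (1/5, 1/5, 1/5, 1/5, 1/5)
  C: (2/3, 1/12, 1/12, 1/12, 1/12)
B

For a discrete distribution over n outcomes, entropy is maximized by the uniform distribution.

Computing entropies:
H(A) = 1.5434 nats
H(B) = 1.6094 nats
H(C) = 1.0986 nats

The uniform distribution (where all probabilities equal 1/5) achieves the maximum entropy of log_e(5) = 1.6094 nats.

Distribution B has the highest entropy.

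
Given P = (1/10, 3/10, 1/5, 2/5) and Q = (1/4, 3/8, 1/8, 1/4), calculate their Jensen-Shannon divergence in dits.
0.0138 dits

Jensen-Shannon divergence is:
JSD(P||Q) = 0.5 × D_KL(P||M) + 0.5 × D_KL(Q||M)
where M = 0.5 × (P + Q) is the mixture distribution.

M = 0.5 × (1/10, 3/10, 1/5, 2/5) + 0.5 × (1/4, 3/8, 1/8, 1/4) = (7/40, 0.3375, 0.1625, 13/40)

D_KL(P||M) = 0.0145 dits
D_KL(Q||M) = 0.0132 dits

JSD(P||Q) = 0.5 × 0.0145 + 0.5 × 0.0132 = 0.0138 dits

Unlike KL divergence, JSD is symmetric and bounded: 0 ≤ JSD ≤ log(2).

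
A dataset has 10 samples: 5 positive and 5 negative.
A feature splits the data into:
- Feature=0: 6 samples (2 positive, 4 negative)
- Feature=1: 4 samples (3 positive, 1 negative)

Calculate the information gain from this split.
0.1245 bits

Information Gain = H(Y) - H(Y|Feature)

Before split:
P(positive) = 5/10 = 0.5000
H(Y) = 1.0000 bits

After split:
Feature=0: H = 0.9183 bits (weight = 6/10)
Feature=1: H = 0.8113 bits (weight = 4/10)
H(Y|Feature) = (6/10)×0.9183 + (4/10)×0.8113 = 0.8755 bits

Information Gain = 1.0000 - 0.8755 = 0.1245 bits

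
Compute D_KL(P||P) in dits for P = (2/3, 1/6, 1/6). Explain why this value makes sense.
0.0000 dits

KL divergence satisfies the Gibbs inequality: D_KL(P||Q) ≥ 0 for all distributions P, Q.

D_KL(P||Q) = Σ p(x) log(p(x)/q(x))
Each term is p(x) × log_10(p(x)/p(x)) = p(x) × log_10(1) = 0, so the sum is 0.
D_KL(P||Q) = 0.0000 dits

When P = Q, the KL divergence is exactly 0, as there is no 'divergence' between identical distributions.

This non-negativity is a fundamental property: relative entropy cannot be negative because it measures how different Q is from P.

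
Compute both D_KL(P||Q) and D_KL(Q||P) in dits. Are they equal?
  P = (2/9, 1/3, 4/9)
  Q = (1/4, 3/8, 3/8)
D_KL(P||Q) = 0.0044, D_KL(Q||P) = 0.0043

KL divergence is not symmetric: D_KL(P||Q) ≠ D_KL(Q||P) in general.

D_KL(P||Q) = 0.0044 dits
D_KL(Q||P) = 0.0043 dits

No, they are not equal!

This asymmetry is why KL divergence is not a true distance metric.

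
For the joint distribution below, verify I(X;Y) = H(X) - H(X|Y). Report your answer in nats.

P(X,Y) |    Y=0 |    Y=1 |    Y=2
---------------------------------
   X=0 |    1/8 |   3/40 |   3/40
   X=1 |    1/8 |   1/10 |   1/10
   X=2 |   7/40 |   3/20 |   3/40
I(X;Y) = 0.0095 nats

Mutual information has multiple equivalent forms:
- I(X;Y) = H(X) - H(X|Y)
- I(X;Y) = H(Y) - H(Y|X)
- I(X;Y) = H(X) + H(Y) - H(X,Y)

Computing all quantities:
H(X) = 1.0868, H(Y) = 1.0755, H(X,Y) = 2.1528
H(X|Y) = 1.0773, H(Y|X) = 1.0660

Verification:
H(X) - H(X|Y) = 1.0868 - 1.0773 = 0.0095
H(Y) - H(Y|X) = 1.0755 - 1.0660 = 0.0095
H(X) + H(Y) - H(X,Y) = 1.0868 + 1.0755 - 2.1528 = 0.0095

All forms give I(X;Y) = 0.0095 nats. ✓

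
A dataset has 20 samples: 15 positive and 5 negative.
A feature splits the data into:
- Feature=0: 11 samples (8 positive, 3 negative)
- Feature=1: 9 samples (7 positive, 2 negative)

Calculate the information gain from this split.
0.0024 bits

Information Gain = H(Y) - H(Y|Feature)

Before split:
P(positive) = 15/20 = 0.7500
H(Y) = 0.8113 bits

After split:
Feature=0: H = 0.8454 bits (weight = 11/20)
Feature=1: H = 0.7642 bits (weight = 9/20)
H(Y|Feature) = (11/20)×0.8454 + (9/20)×0.7642 = 0.8088 bits

Information Gain = 0.8113 - 0.8088 = 0.0024 bits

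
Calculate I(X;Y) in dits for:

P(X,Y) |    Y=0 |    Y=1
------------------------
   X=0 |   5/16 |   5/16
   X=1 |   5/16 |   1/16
0.0258 dits

Mutual information: I(X;Y) = H(X) + H(Y) - H(X,Y)

Marginals:
P(X) = (5/8, 3/8), H(X) = 0.2873 dits
P(Y) = (5/8, 3/8), H(Y) = 0.2873 dits

Joint entropy: H(X,Y) = 0.5488 dits

I(X;Y) = 0.2873 + 0.2873 - 0.5488 = 0.0258 dits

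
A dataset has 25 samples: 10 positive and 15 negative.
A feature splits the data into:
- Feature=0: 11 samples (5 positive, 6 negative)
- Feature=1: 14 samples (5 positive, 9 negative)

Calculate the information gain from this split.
0.0070 bits

Information Gain = H(Y) - H(Y|Feature)

Before split:
P(positive) = 10/25 = 0.4000
H(Y) = 0.9710 bits

After split:
Feature=0: H = 0.9940 bits (weight = 11/25)
Feature=1: H = 0.9403 bits (weight = 14/25)
H(Y|Feature) = (11/25)×0.9940 + (14/25)×0.9403 = 0.9639 bits

Information Gain = 0.9710 - 0.9639 = 0.0070 bits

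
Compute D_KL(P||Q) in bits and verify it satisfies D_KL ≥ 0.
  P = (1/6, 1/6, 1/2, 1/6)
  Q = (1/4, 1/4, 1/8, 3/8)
0.6100 bits

KL divergence satisfies the Gibbs inequality: D_KL(P||Q) ≥ 0 for all distributions P, Q.

D_KL(P||Q) = Σ p(x) log(p(x)/q(x))
Term by term:
  x=0: 1/6 × log_2[(1/6)/(1/4)] = -0.0975
  x=1: 1/6 × log_2[(1/6)/(1/4)] = -0.0975
  x=2: 1/2 × log_2[(1/2)/(1/8)] = 1.0000
  x=3: 1/6 × log_2[(1/6)/(3/8)] = -0.1950
D_KL(P||Q) = 0.6100 bits

D_KL(P||Q) = 0.6100 ≥ 0 ✓

This non-negativity is a fundamental property: relative entropy cannot be negative because it measures how different Q is from P.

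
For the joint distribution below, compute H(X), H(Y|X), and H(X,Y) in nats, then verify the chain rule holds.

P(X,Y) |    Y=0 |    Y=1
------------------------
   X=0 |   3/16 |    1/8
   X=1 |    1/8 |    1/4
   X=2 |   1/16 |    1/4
H(X,Y) = 1.7002, H(X) = 1.0948, H(Y|X) = 0.6054 (all in nats)

Chain rule: H(X,Y) = H(X) + H(Y|X)

Left side — joint entropy directly:
H(X,Y) = -Σ p(x,y) log p(x,y) = 1.7002 nats

Right side — compute H(Y|X) from the conditional distributions:
P(X) = (5/16, 3/8, 5/16), so H(X) = 1.0948 nats
H(Y|X) = Σ_x P(X=x) · H(Y|X=x):
  P(Y|X=0) = (3/5, 2/5), H(Y|X=0) = 0.6730, weight P(X=0) = 5/16
  P(Y|X=1) = (1/3, 2/3), H(Y|X=1) = 0.6365, weight P(X=1) = 3/8
  P(Y|X=2) = (1/5, 4/5), H(Y|X=2) = 0.5004, weight P(X=2) = 5/16
H(Y|X) = 0.6054 nats

H(X) + H(Y|X) = 1.0948 + 0.6054 = 1.7002 nats

Both sides equal 1.7002 nats. ✓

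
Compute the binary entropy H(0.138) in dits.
0.1743 dits

The binary entropy function is:
H(p) = -p log(p) - (1-p) log(1-p)

H(0.138) = -0.138 × log_10(0.138) - 0.862 × log_10(0.862)
H(0.138) = 0.1743 dits

Note: Binary entropy is maximized at p=0.5 (H=1 bit) and minimized at p=0 or p=1 (H=0).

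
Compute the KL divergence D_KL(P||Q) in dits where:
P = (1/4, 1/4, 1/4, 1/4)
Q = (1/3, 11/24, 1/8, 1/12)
0.0975 dits

KL divergence: D_KL(P||Q) = Σ p(x) log(p(x)/q(x))

Computing term by term:
  x=0: 1/4 × log_10[(1/4)/(1/3)] = 1/4 × -0.1249 = -0.0312
  x=1: 1/4 × log_10[(1/4)/(11/24)] = 1/4 × -0.2632 = -0.0658
  x=2: 1/4 × log_10[(1/4)/(1/8)] = 1/4 × 0.3010 = 0.0753
  x=3: 1/4 × log_10[(1/4)/(1/12)] = 1/4 × 0.4771 = 0.1193

D_KL(P||Q) = 0.0975 dits

Note: KL divergence is always non-negative and equals 0 iff P = Q.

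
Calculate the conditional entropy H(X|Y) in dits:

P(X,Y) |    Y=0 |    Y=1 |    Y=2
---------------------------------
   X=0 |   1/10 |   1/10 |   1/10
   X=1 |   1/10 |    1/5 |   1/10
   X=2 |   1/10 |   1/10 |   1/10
0.4669 dits

Using the chain rule: H(X|Y) = H(X,Y) - H(Y)

First, compute H(X,Y) = 0.9398 dits

Marginal P(Y) = (3/10, 2/5, 3/10)
H(Y) = 0.4729 dits

H(X|Y) = H(X,Y) - H(Y) = 0.9398 - 0.4729 = 0.4669 dits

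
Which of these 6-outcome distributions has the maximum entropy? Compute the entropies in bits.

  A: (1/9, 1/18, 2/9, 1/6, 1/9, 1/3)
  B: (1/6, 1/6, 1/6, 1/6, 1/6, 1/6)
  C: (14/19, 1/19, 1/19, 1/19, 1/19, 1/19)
B

For a discrete distribution over n outcomes, entropy is maximized by the uniform distribution.

Computing entropies:
H(A) = 2.3774 bits
H(B) = 2.5850 bits
H(C) = 1.4425 bits

The uniform distribution (where all probabilities equal 1/6) achieves the maximum entropy of log_2(6) = 2.5850 bits.

Distribution B has the highest entropy.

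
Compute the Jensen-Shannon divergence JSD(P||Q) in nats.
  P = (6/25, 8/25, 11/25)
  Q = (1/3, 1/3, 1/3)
0.0076 nats

Jensen-Shannon divergence is:
JSD(P||Q) = 0.5 × D_KL(P||M) + 0.5 × D_KL(Q||M)
where M = 0.5 × (P + Q) is the mixture distribution.

M = 0.5 × (6/25, 8/25, 11/25) + 0.5 × (1/3, 1/3, 1/3) = (0.286667, 0.326667, 0.386667)

D_KL(P||M) = 0.0076 nats
D_KL(Q||M) = 0.0075 nats

JSD(P||Q) = 0.5 × 0.0076 + 0.5 × 0.0075 = 0.0076 nats

Unlike KL divergence, JSD is symmetric and bounded: 0 ≤ JSD ≤ log(2).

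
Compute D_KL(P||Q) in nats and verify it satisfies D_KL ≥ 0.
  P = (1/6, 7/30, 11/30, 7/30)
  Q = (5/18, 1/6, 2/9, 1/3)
0.0938 nats

KL divergence satisfies the Gibbs inequality: D_KL(P||Q) ≥ 0 for all distributions P, Q.

D_KL(P||Q) = Σ p(x) log(p(x)/q(x))
Term by term:
  x=0: 1/6 × log_e[(1/6)/(5/18)] = -0.0851
  x=1: 7/30 × log_e[(7/30)/(1/6)] = 0.0785
  x=2: 11/30 × log_e[(11/30)/(2/9)] = 0.1836
  x=3: 7/30 × log_e[(7/30)/(1/3)] = -0.0832
D_KL(P||Q) = 0.0938 nats

D_KL(P||Q) = 0.0938 ≥ 0 ✓

This non-negativity is a fundamental property: relative entropy cannot be negative because it measures how different Q is from P.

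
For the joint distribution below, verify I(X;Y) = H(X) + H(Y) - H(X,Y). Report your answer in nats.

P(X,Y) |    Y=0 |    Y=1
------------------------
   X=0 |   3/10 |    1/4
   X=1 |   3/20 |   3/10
I(X;Y) = 0.0228 nats

Mutual information has multiple equivalent forms:
- I(X;Y) = H(X) - H(X|Y)
- I(X;Y) = H(Y) - H(Y|X)
- I(X;Y) = H(X) + H(Y) - H(X,Y)

Computing all quantities:
H(X) = 0.6881, H(Y) = 0.6881, H(X,Y) = 1.3535
H(X|Y) = 0.6654, H(Y|X) = 0.6654

Verification:
H(X) - H(X|Y) = 0.6881 - 0.6654 = 0.0228
H(Y) - H(Y|X) = 0.6881 - 0.6654 = 0.0228
H(X) + H(Y) - H(X,Y) = 0.6881 + 0.6881 - 1.3535 = 0.0228

All forms give I(X;Y) = 0.0228 nats. ✓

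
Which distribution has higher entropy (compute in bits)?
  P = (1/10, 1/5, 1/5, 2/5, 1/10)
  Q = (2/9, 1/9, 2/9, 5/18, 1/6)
Q

Computing entropies in bits:
H(P) = 2.1219
H(Q) = 2.2608

Distribution Q has higher entropy.

Intuition: The distribution closer to uniform (more spread out) has higher entropy.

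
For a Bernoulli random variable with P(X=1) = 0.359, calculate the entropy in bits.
0.9418 bits

The binary entropy function is:
H(p) = -p log(p) - (1-p) log(1-p)

H(0.359) = -0.359 × log_2(0.359) - 0.641 × log_2(0.641)
H(0.359) = 0.9418 bits

Note: Binary entropy is maximized at p=0.5 (H=1 bit) and minimized at p=0 or p=1 (H=0).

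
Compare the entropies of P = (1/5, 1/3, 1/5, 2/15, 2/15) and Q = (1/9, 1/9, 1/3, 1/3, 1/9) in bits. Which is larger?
P

Computing entropies in bits:
H(P) = 2.2323
H(Q) = 2.1133

Distribution P has higher entropy.

Intuition: The distribution closer to uniform (more spread out) has higher entropy.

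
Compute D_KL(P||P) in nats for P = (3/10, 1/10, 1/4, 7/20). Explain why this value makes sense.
0.0000 nats

KL divergence satisfies the Gibbs inequality: D_KL(P||Q) ≥ 0 for all distributions P, Q.

D_KL(P||Q) = Σ p(x) log(p(x)/q(x))
Each term is p(x) × log_e(p(x)/p(x)) = p(x) × log_e(1) = 0, so the sum is 0.
D_KL(P||Q) = 0.0000 nats

When P = Q, the KL divergence is exactly 0, as there is no 'divergence' between identical distributions.

This non-negativity is a fundamental property: relative entropy cannot be negative because it measures how different Q is from P.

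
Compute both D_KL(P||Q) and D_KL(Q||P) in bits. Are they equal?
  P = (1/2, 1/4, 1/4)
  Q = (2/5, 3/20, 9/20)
D_KL(P||Q) = 0.1332, D_KL(Q||P) = 0.1423

KL divergence is not symmetric: D_KL(P||Q) ≠ D_KL(Q||P) in general.

D_KL(P||Q) = 0.1332 bits
D_KL(Q||P) = 0.1423 bits

No, they are not equal!

This asymmetry is why KL divergence is not a true distance metric.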